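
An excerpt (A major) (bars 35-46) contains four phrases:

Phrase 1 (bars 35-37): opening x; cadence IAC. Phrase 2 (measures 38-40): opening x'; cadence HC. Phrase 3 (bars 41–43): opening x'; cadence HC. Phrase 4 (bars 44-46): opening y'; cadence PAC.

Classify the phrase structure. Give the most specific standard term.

Four phrases in two halves: the first half (measures 35–40) ends with a half cadence, the second (mm. 41–46) with a perfect authentic cadence — a large antecedent–consequent pair, i.e. a double period.
Phrase 3 begins with the same material as phrase 1, making it parallel.

parallel double period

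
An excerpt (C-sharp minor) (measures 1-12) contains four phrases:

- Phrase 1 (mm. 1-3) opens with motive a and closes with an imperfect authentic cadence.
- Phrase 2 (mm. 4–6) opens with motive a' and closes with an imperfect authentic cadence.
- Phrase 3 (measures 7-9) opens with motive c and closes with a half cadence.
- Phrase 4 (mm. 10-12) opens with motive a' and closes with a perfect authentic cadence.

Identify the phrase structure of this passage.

contrasting double period

Four phrases in two halves: the first half (mm. 1–6) ends with an imperfect authentic cadence, the second (mm. 7–12) with a perfect authentic cadence — a large antecedent–consequent pair, i.e. a double period.
Phrase 3 begins with different material from phrase 1, making it contrasting.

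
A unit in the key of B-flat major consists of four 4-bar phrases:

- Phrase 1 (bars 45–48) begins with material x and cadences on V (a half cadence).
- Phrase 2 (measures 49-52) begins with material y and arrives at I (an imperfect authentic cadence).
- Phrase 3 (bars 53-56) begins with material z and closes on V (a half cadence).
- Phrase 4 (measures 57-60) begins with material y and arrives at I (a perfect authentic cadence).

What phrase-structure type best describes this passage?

contrasting double period

Four phrases in two halves: the first half (measures 45–52) ends with an imperfect authentic cadence, the second (measures 53–60) with a perfect authentic cadence — a large antecedent–consequent pair, i.e. a double period.
Phrase 3 begins with different material from phrase 1, making it contrasting.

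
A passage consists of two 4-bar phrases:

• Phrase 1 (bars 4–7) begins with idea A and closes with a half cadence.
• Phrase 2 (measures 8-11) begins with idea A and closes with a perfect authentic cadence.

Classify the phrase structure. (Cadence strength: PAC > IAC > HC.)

Phrase 1 ends with a half cadence (weaker) and phrase 2 with a perfect authentic cadence (stronger): antecedent + consequent = a period.
The two phrases open with the same material (A / A), so the period is parallel.

parallel period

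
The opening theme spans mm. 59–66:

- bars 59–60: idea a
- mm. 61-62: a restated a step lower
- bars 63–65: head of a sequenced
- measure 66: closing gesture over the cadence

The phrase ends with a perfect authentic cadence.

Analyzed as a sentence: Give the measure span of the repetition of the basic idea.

measures 61–62

The presentation of a sentence is the basic idea (mm. 59–60) plus its repetition (measures 61-62); the repetition of the basic idea is therefore measures 61-62.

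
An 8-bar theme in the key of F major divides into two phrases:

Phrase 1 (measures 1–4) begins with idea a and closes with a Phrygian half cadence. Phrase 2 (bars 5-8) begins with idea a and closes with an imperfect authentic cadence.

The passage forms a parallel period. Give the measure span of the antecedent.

measures 1–4

The phrase ending with the weaker cadence (Phrygian half cadence) is the antecedent; the one ending more conclusively (imperfect authentic cadence) is the consequent. The antecedent is measures 1–4.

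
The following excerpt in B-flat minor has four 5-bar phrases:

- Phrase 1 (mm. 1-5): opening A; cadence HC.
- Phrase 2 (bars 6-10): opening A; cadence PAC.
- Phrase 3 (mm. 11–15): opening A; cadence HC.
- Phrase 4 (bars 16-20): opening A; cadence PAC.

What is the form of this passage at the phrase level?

repeated period

The cadence pattern HC–PAC–HC–PAC is weak–strong twice, and phrases 3–4 restate phrases 1–2: a period heard twice, not a double period (which would end weakly at phrase 2).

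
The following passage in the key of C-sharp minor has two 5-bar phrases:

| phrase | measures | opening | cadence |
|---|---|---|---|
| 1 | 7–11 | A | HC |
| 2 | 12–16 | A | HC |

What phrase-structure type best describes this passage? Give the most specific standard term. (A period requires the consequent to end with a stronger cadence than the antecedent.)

repeated phrase

Both phrases have the same opening (A) and the same cadence (half cadence): the second is a restatement, not a consequent, so this is a repeated phrase rather than a period.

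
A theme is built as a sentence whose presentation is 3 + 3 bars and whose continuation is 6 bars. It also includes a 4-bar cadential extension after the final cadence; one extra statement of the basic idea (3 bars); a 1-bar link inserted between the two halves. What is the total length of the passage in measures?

20 measures

Basic sentence: 3 + 3 + 6 = 12 bars.
12 (basic form) + 4 (cadential extension) + 3 (extra statement) + 1 (link) = 20.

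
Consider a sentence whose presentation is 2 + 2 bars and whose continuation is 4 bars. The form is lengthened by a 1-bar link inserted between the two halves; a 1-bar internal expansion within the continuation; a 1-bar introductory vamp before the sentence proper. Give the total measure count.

Basic sentence: 2 + 2 + 4 = 8 bars.
8 (basic form) + 1 (link) + 1 (internal expansion) + 1 (introduction) = 11.

11 measures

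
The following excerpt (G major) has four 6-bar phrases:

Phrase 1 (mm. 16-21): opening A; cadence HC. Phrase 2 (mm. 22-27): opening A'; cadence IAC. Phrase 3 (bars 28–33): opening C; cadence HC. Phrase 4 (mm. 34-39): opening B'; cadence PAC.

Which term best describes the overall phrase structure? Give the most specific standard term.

Four phrases in two halves: the first half (mm. 16–27) ends with an imperfect authentic cadence, the second (mm. 28-39) with a perfect authentic cadence — a large antecedent–consequent pair, i.e. a double period.
Phrase 3 begins with different material from phrase 1, making it contrasting.

contrasting double period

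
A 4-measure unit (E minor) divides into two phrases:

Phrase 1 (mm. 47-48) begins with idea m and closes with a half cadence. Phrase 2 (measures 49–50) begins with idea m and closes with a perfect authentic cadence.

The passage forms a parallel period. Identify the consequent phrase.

The phrase ending with the weaker cadence (half cadence) is the antecedent; the one ending more conclusively (perfect authentic cadence) is the consequent. The consequent is phrase 2.

phrase 2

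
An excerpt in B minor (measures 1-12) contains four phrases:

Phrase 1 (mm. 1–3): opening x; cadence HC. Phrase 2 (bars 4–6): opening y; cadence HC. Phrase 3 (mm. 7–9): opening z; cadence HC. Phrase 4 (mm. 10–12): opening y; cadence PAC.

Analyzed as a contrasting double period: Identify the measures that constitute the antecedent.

In a double period the four phrases pair into a large antecedent (phrases 1–2, ending half cadence) and a large consequent (phrases 3–4, ending perfect authentic cadence). The antecedent spans bars 1–6.

measures 1–6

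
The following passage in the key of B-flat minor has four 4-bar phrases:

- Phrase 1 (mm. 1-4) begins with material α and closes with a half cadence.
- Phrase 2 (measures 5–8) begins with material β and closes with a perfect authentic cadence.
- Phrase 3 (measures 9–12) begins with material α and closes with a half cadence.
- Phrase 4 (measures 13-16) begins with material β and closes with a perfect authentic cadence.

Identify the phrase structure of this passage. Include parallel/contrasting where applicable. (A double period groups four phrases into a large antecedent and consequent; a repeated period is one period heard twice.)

The cadence pattern HC–PAC–HC–PAC is weak–strong twice, and phrases 3–4 restate phrases 1–2: a period heard twice, not a double period (which would end weakly at phrase 2).

repeated period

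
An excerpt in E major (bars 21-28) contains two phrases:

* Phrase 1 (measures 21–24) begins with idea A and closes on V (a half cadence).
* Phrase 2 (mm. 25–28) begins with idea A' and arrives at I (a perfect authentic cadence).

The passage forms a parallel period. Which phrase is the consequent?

The phrase ending with the weaker cadence (half cadence) is the antecedent; the one ending more conclusively (perfect authentic cadence) is the consequent. The consequent is phrase 2.

phrase 2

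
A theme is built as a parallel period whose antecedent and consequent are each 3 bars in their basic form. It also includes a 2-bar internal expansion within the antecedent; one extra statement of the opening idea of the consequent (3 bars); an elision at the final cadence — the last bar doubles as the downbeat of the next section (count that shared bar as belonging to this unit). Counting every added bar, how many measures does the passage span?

11 measures

Basic parallel period: 3 + 3 = 6 bars.
6 (basic form) + 2 (internal expansion) + 3 (extra statement) = 11.
The elision shares a bar with the next section but does not change this unit's count.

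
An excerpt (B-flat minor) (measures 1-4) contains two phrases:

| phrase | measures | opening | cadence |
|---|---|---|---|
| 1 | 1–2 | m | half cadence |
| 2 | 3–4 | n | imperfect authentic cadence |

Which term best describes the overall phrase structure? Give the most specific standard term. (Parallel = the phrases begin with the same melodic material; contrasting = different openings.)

Phrase 1 ends with a half cadence (weaker) and phrase 2 with an imperfect authentic cadence (stronger): antecedent + consequent = a period.
The two phrases open with different material (m / n), so the period is contrasting.

contrasting period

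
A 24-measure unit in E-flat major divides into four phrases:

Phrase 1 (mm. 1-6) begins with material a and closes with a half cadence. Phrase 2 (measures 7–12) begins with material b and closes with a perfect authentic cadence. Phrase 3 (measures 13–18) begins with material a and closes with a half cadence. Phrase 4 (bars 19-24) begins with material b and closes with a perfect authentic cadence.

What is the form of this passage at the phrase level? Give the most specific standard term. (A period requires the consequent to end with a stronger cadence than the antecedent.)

The cadence pattern HC–PAC–HC–PAC is weak–strong twice, and phrases 3–4 restate phrases 1–2: a period heard twice, not a double period (which would end weakly at phrase 2).

repeated period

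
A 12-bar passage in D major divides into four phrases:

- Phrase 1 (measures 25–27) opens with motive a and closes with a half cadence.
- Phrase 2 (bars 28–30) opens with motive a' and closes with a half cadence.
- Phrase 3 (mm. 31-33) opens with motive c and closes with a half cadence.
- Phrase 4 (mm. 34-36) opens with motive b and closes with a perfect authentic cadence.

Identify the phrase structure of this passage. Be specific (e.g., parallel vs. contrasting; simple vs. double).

Four phrases in two halves: the first half (mm. 25–30) ends with a half cadence, the second (measures 31–36) with a perfect authentic cadence — a large antecedent–consequent pair, i.e. a double period.
Phrase 3 begins with different material from phrase 1, making it contrasting.

contrasting double period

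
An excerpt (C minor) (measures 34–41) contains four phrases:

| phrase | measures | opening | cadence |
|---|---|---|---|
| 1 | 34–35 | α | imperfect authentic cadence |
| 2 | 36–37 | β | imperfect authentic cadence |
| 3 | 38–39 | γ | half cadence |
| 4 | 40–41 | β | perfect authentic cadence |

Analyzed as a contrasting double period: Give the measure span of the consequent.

In a double period the four phrases pair into a large antecedent (phrases 1–2, ending imperfect authentic cadence) and a large consequent (phrases 3–4, ending perfect authentic cadence). The consequent spans mm. 38-41.

measures 38–41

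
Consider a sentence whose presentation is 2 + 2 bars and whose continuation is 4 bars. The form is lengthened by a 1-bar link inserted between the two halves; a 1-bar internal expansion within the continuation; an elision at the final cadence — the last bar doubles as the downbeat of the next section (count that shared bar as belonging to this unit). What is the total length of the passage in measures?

Basic sentence: 2 + 2 + 4 = 8 bars.
8 (basic form) + 1 (link) + 1 (internal expansion) = 10.
The elision shares a bar with the next section but does not change this unit's count.

10 measures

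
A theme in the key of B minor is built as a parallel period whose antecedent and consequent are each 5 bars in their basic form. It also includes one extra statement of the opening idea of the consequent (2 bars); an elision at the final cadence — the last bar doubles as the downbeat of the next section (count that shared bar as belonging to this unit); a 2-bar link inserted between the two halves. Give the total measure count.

14 measures

Basic parallel period: 5 + 5 = 10 bars.
10 (basic form) + 2 (extra statement) + 2 (link) = 14.
The elision shares a bar with the next section but does not change this unit's count.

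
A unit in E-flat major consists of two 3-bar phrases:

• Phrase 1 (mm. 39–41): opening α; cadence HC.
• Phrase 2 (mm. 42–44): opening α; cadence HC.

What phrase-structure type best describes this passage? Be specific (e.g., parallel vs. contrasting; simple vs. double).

repeated phrase

Both phrases have the same opening (α) and the same cadence (half cadence): the second is a restatement, not a consequent, so this is a repeated phrase rather than a period.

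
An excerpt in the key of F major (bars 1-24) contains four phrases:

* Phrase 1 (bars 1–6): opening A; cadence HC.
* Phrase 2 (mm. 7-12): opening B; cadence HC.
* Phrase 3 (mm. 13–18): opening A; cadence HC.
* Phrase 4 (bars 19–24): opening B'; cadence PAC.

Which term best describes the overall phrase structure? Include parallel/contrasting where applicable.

Four phrases in two halves: the first half (mm. 1–12) ends with a half cadence, the second (mm. 13–24) with a perfect authentic cadence — a large antecedent–consequent pair, i.e. a double period.
Phrase 3 begins with the same material as phrase 1, making it parallel.

parallel double period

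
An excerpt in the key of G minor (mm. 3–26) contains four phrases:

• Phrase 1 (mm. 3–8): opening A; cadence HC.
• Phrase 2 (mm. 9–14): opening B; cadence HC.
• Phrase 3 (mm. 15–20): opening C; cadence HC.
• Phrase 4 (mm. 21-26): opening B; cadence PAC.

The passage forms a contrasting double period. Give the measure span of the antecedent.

In a double period the first pair of phrases (ending half cadence) is the large antecedent and the second pair (ending perfect authentic cadence) is the large consequent; the antecedent is measures 3–14.

measures 3–14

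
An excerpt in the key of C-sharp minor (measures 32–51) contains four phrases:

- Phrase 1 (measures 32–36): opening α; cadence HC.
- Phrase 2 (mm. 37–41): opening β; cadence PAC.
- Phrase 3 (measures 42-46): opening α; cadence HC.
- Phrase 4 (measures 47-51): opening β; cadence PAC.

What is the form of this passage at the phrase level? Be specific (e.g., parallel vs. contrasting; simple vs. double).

The cadence pattern HC–PAC–HC–PAC is weak–strong twice, and phrases 3–4 restate phrases 1–2: a period heard twice, not a double period (which would end weakly at phrase 2).

repeated period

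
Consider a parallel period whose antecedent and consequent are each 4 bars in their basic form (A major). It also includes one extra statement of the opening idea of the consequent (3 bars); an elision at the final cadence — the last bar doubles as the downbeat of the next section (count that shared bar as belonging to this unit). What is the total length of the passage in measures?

Basic parallel period: 4 + 4 = 8 bars.
8 (basic form) + 3 (extra statement) = 11.
The elision shares a bar with the next section but does not change this unit's count.

11 measures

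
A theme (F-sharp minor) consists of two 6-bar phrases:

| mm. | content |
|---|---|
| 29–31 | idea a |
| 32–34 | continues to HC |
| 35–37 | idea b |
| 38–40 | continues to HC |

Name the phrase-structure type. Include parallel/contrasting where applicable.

phrase group

The second phrase closes with a half cadence, which is not stronger than the first phrase's half cadence; without a weak→strong cadential pair there is no antecedent–consequent relationship, so this is a phrase group rather than a period.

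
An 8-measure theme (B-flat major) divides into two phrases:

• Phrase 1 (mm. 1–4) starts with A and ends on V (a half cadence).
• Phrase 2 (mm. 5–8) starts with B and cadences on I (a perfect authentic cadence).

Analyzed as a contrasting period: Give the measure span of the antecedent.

measures 1–4

The antecedent is the phrase ending with the weaker cadence (half cadence, phrase 1) and the consequent the one ending more conclusively (perfect authentic cadence, phrase 2); the antecedent is measures 1–4.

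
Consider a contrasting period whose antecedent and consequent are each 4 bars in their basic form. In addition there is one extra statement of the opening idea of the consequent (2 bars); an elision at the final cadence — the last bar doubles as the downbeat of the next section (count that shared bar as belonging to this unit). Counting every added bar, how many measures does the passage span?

10 measures

Basic contrasting period: 4 + 4 = 8 bars.
8 (basic form) + 2 (extra statement) = 10.
The elision shares a bar with the next section but does not change this unit's count.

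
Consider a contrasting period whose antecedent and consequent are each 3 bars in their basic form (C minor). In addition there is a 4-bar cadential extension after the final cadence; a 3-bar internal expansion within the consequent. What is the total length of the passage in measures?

13 measures

Basic contrasting period: 3 + 3 = 6 bars.
6 (basic form) + 4 (cadential extension) + 3 (internal expansion) = 13.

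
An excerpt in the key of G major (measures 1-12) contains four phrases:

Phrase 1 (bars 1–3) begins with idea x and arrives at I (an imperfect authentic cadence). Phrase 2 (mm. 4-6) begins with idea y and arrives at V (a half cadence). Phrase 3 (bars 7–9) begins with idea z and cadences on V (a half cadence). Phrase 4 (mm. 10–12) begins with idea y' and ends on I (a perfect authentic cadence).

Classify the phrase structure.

Four phrases in two halves: the first half (bars 1–6) ends with a half cadence, the second (mm. 7-12) with a perfect authentic cadence — a large antecedent–consequent pair, i.e. a double period.
Phrase 3 begins with different material from phrase 1, making it contrasting.

contrasting double period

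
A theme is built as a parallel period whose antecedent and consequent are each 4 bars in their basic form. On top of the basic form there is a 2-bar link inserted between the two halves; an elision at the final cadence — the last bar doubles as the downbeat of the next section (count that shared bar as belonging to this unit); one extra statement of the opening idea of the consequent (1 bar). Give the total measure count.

11 measures

Basic parallel period: 4 + 4 = 8 bars.
8 (basic form) + 2 (link) + 1 (extra statement) = 11.
The elision shares a bar with the next section but does not change this unit's count.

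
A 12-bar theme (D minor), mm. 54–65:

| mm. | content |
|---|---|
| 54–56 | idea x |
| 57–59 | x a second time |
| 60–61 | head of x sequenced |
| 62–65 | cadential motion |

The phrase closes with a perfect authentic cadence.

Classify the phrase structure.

sentence

Basic idea (mm. 54–56) + its repetition (bars 57-59) form the presentation; fragmentation and cadence (mm. 60–65) form the continuation — the 12-bar whole is a sentence.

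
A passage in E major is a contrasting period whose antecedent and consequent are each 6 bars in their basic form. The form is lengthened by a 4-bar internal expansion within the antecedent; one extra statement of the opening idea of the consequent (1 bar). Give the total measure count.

Basic contrasting period: 6 + 6 = 12 bars.
12 (basic form) + 4 (internal expansion) + 1 (extra statement) = 17.

17 measures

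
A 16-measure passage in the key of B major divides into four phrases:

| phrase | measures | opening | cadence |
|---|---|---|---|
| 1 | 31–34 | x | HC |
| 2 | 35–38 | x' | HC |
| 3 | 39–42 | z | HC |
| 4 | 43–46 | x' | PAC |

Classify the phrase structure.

contrasting double period

Four phrases in two halves: the first half (bars 31–38) ends with a half cadence, the second (mm. 39–46) with a perfect authentic cadence — a large antecedent–consequent pair, i.e. a double period.
Phrase 3 begins with different material from phrase 1, making it contrasting.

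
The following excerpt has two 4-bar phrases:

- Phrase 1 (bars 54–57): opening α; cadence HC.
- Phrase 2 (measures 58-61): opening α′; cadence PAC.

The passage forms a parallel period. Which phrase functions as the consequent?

phrase 2

The phrase ending with the weaker cadence (half cadence) is the antecedent; the one ending more conclusively (perfect authentic cadence) is the consequent. The consequent is phrase 2.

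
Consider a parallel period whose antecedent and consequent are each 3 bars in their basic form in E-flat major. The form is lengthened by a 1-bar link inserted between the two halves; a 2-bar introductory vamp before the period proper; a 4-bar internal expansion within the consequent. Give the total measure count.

13 measures

Basic parallel period: 3 + 3 = 6 bars.
6 (basic form) + 1 (link) + 2 (introduction) + 4 (internal expansion) = 13.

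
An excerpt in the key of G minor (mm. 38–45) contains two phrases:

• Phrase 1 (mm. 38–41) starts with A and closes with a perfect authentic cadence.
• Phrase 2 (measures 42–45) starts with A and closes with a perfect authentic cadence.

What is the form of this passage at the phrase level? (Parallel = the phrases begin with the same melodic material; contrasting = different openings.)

repeated phrase

Both phrases have the same opening (A) and the same cadence (perfect authentic cadence): the second is a restatement, not a consequent, so this is a repeated phrase rather than a period.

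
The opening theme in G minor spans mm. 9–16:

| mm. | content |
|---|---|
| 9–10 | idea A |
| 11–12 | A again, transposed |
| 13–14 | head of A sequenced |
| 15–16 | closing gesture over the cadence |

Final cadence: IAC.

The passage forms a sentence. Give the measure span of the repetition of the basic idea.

measures 11–12

The presentation of a sentence is the basic idea (bars 9–10) plus its repetition (measures 11–12); the repetition of the basic idea is therefore mm. 11–12.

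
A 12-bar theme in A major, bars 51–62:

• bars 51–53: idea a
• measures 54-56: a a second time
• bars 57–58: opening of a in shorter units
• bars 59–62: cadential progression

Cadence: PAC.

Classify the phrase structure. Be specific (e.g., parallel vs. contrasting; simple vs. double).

sentence

Basic idea (measures 51-53) + its repetition (mm. 54-56) form the presentation; fragmentation and cadence (mm. 57-62) form the continuation — the 12-bar whole is a sentence.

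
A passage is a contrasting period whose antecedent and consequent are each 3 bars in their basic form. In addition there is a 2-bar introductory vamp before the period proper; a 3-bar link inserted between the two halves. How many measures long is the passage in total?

Basic contrasting period: 3 + 3 = 6 bars.
6 (basic form) + 2 (introduction) + 3 (link) = 11.

11 measures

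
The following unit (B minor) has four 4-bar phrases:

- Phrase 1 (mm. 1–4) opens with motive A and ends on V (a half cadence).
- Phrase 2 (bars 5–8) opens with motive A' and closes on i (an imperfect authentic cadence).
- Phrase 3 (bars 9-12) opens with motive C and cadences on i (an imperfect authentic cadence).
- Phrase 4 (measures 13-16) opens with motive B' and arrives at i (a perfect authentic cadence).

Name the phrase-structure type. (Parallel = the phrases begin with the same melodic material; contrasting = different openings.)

Four phrases in two halves: the first half (mm. 1–8) ends with an imperfect authentic cadence, the second (mm. 9–16) with a perfect authentic cadence — a large antecedent–consequent pair, i.e. a double period.
Phrase 3 begins with different material from phrase 1, making it contrasting.

contrasting double period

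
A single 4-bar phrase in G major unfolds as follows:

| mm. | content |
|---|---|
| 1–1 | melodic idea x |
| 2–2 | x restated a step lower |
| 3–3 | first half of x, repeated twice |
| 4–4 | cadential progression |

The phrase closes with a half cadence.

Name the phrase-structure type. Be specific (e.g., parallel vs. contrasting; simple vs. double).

sentence

Basic idea (m. 1) + its repetition (bar 2) form the presentation; fragmentation and cadence (mm. 3–4) form the continuation — the 4-bar whole is a sentence.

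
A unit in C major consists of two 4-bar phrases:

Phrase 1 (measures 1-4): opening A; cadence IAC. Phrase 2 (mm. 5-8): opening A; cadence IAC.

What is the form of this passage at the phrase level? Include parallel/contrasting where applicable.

repeated phrase

Both phrases have the same opening (A) and the same cadence (imperfect authentic cadence): the second is a restatement, not a consequent, so this is a repeated phrase rather than a period.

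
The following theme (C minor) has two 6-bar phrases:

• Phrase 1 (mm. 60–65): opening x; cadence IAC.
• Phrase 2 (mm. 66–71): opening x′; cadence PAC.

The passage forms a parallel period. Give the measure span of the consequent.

measures 66–71

The phrase ending with the weaker cadence (imperfect authentic cadence) is the antecedent; the one ending more conclusively (perfect authentic cadence) is the consequent. The consequent is measures 66–71.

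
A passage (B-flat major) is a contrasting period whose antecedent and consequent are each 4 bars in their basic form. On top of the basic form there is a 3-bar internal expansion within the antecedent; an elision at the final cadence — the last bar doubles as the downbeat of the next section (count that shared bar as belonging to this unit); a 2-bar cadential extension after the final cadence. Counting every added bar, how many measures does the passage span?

13 measures

Basic contrasting period: 4 + 4 = 8 bars.
8 (basic form) + 3 (internal expansion) + 2 (cadential extension) = 13.
The elision shares a bar with the next section but does not change this unit's count.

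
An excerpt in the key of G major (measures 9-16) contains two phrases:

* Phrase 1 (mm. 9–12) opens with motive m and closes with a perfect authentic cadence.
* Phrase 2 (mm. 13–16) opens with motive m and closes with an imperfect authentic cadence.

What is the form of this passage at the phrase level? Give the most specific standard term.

phrase group

The second phrase closes with an imperfect authentic cadence, which is not stronger than the first phrase's perfect authentic cadence; without a weak→strong cadential pair there is no antecedent–consequent relationship, so this is a phrase group rather than a period.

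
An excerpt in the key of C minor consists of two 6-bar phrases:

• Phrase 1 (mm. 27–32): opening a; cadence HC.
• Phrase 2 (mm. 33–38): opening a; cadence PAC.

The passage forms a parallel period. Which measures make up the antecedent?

measures 27–32

The phrase ending with the weaker cadence (half cadence) is the antecedent; the one ending more conclusively (perfect authentic cadence) is the consequent. The antecedent is measures 27–32.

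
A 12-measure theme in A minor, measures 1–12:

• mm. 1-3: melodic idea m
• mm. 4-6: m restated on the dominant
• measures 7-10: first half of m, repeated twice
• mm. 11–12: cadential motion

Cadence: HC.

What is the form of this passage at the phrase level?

sentence

Basic idea (bars 1-3) + its repetition (bars 4–6) form the presentation; fragmentation and cadence (bars 7–12) form the continuation — the 12-bar whole is a sentence.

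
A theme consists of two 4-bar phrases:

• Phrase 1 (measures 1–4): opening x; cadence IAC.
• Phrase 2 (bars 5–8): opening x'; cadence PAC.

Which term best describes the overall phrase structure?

Phrase 1 ends with an imperfect authentic cadence (weaker) and phrase 2 with a perfect authentic cadence (stronger): antecedent + consequent = a period.
The two phrases open with the same material (x / x'), so the period is parallel.

parallel period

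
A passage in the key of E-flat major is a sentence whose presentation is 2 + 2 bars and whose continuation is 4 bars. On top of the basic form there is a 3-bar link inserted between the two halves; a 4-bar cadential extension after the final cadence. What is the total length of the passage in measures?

Basic sentence: 2 + 2 + 4 = 8 bars.
8 (basic form) + 3 (link) + 4 (cadential extension) = 15.

15 measures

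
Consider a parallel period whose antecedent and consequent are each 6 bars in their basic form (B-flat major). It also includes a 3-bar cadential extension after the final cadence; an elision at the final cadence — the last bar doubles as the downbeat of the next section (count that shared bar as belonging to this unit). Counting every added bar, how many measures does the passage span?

Basic parallel period: 6 + 6 = 12 bars.
12 (basic form) + 3 (cadential extension) = 15.
The elision shares a bar with the next section but does not change this unit's count.

15 measures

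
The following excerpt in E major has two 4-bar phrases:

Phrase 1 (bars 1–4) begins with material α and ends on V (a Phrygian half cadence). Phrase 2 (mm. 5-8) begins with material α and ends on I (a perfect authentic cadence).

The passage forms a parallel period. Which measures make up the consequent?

The antecedent is the phrase ending with the weaker cadence (Phrygian half cadence, phrase 1) and the consequent the one ending more conclusively (perfect authentic cadence, phrase 2); the consequent is mm. 5–8.

measures 5–8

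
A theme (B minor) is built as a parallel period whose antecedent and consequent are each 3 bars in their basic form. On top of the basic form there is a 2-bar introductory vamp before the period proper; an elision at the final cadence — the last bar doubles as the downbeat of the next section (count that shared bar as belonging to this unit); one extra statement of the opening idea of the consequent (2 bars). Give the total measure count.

10 measures

Basic parallel period: 3 + 3 = 6 bars.
6 (basic form) + 2 (introduction) + 2 (extra statement) = 10.
The elision shares a bar with the next section but does not change this unit's count.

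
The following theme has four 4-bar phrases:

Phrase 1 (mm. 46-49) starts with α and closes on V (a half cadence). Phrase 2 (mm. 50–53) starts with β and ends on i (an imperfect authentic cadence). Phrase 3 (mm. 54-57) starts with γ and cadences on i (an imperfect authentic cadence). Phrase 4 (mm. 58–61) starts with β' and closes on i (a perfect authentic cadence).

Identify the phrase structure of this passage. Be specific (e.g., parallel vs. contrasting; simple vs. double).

Four phrases in two halves: the first half (bars 46–53) ends with an imperfect authentic cadence, the second (mm. 54–61) with a perfect authentic cadence — a large antecedent–consequent pair, i.e. a double period.
Phrase 3 begins with different material from phrase 1, making it contrasting.

contrasting double period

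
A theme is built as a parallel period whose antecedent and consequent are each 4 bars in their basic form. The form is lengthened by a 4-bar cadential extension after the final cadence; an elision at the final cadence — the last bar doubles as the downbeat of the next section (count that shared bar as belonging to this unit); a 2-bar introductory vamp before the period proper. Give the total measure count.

14 measures

Basic parallel period: 4 + 4 = 8 bars.
8 (basic form) + 4 (cadential extension) + 2 (introduction) = 14.
The elision shares a bar with the next section but does not change this unit's count.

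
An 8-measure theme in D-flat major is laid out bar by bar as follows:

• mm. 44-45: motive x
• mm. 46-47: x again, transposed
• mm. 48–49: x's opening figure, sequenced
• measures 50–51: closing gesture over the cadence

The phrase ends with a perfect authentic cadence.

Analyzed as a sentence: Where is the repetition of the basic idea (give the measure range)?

measures 46–47

The presentation of a sentence is the basic idea (measures 44-45) plus its repetition (bars 46-47); the repetition of the basic idea is therefore mm. 46-47.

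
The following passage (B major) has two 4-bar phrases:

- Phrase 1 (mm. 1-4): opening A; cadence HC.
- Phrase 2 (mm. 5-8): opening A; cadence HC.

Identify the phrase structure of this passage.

Both phrases have the same opening (A) and the same cadence (half cadence): the second is a restatement, not a consequent, so this is a repeated phrase rather than a period.

repeated phrase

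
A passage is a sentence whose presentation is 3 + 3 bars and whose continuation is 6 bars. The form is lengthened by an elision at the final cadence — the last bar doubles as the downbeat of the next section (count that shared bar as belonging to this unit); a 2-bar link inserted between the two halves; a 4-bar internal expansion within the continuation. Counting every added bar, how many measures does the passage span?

18 measures

Basic sentence: 3 + 3 + 6 = 12 bars.
12 (basic form) + 2 (link) + 4 (internal expansion) = 18.
The elision shares a bar with the next section but does not change this unit's count.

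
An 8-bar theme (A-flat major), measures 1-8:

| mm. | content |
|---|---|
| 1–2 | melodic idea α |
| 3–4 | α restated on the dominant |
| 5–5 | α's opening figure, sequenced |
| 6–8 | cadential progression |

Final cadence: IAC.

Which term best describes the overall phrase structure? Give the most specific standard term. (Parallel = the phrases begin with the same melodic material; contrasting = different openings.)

Basic idea (mm. 1–2) + its repetition (mm. 3–4) form the presentation; fragmentation and cadence (mm. 5–8) form the continuation — the 8-bar whole is a sentence.

sentence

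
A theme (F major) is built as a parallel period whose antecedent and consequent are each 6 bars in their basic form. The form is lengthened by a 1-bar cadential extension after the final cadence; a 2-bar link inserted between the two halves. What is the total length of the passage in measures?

15 measures

Basic parallel period: 6 + 6 = 12 bars.
12 (basic form) + 1 (cadential extension) + 2 (link) = 15.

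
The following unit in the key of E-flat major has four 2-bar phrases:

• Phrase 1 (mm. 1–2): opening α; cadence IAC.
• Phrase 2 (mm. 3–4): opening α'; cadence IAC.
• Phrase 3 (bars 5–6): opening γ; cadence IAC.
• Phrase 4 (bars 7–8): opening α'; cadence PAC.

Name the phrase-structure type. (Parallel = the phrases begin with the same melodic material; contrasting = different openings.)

Four phrases in two halves: the first half (measures 1–4) ends with an imperfect authentic cadence, the second (measures 5-8) with a perfect authentic cadence — a large antecedent–consequent pair, i.e. a double period.
Phrase 3 begins with different material from phrase 1, making it contrasting.

contrasting double period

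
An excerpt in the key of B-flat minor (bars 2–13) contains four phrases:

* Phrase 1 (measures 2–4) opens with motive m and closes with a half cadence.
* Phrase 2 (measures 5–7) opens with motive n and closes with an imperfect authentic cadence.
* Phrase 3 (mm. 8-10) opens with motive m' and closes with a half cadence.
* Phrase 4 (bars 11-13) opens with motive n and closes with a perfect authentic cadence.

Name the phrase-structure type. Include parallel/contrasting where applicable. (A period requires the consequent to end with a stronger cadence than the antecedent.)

Four phrases in two halves: the first half (mm. 2-7) ends with an imperfect authentic cadence, the second (mm. 8–13) with a perfect authentic cadence — a large antecedent–consequent pair, i.e. a double period.
Phrase 3 begins with the same material as phrase 1, making it parallel.

parallel double period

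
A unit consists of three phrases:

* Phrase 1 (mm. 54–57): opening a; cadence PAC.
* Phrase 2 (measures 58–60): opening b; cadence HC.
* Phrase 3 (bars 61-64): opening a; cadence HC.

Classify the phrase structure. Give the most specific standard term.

phrase group

The final phrase closes with a half cadence, which is not stronger than the preceding half cadence; the 3 phrases lack an overall antecedent–consequent design and so form a phrase group.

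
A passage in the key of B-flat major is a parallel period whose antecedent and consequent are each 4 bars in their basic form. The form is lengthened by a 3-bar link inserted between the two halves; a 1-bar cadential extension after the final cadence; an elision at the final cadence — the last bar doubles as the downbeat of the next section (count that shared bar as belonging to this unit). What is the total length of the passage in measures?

Basic parallel period: 4 + 4 = 8 bars.
8 (basic form) + 3 (link) + 1 (cadential extension) = 12.
The elision shares a bar with the next section but does not change this unit's count.

12 measures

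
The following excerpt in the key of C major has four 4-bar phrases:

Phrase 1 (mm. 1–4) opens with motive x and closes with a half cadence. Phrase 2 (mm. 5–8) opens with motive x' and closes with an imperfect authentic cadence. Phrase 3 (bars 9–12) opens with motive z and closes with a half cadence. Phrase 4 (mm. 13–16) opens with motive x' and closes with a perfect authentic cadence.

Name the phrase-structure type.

contrasting double period

Four phrases in two halves: the first half (mm. 1–8) ends with an imperfect authentic cadence, the second (mm. 9-16) with a perfect authentic cadence — a large antecedent–consequent pair, i.e. a double period.
Phrase 3 begins with different material from phrase 1, making it contrasting.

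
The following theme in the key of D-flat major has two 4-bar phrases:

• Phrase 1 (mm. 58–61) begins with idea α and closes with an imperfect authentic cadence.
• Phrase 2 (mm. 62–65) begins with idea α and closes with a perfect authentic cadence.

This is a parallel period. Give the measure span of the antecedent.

measures 58–61

The phrase ending with the weaker cadence (imperfect authentic cadence) is the antecedent; the one ending more conclusively (perfect authentic cadence) is the consequent. The antecedent is measures 58–61.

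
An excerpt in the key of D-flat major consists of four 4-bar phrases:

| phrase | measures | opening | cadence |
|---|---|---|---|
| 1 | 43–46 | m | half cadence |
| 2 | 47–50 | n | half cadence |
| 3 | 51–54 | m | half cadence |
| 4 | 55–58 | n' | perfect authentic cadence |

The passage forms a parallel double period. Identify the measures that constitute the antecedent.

In a double period the four phrases pair into a large antecedent (phrases 1–2, ending half cadence) and a large consequent (phrases 3–4, ending perfect authentic cadence). The antecedent spans measures 43–50.

measures 43–50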